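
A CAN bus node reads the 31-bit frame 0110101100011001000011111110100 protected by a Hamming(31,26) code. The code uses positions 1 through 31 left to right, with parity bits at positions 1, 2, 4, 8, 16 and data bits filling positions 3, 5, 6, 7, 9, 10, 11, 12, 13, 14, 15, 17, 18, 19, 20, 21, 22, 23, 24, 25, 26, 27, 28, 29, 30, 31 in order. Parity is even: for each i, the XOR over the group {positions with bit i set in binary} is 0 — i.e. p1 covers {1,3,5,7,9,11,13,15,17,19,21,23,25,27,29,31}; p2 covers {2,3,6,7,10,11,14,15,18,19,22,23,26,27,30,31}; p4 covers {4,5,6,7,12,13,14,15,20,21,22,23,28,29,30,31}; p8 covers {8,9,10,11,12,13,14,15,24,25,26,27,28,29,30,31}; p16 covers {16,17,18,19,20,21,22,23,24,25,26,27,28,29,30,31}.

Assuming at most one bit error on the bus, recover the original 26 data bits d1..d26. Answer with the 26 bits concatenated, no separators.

s1 (pos 1,3,5,7,9,11,13,15,17,19,21,23,25,27,29,31): 0⊕1⊕1⊕1⊕0⊕0⊕1⊕0⊕0⊕0⊕1⊕1⊕1⊕1⊕1⊕0 = 1
s2 (pos 2,3,6,7,10,11,14,15,18,19,22,23,26,27,30,31): 1⊕1⊕0⊕1⊕0⊕0⊕0⊕0⊕0⊕0⊕1⊕1⊕1⊕1⊕0⊕0 = 1
s4 (pos 4,5,6,7,12,13,14,15,20,21,22,23,28,29,30,31): 0⊕1⊕0⊕1⊕1⊕1⊕0⊕0⊕0⊕1⊕1⊕1⊕0⊕1⊕0⊕0 = 0
s8 (pos 8,9,10,11,12,13,14,15,24,25,26,27,28,29,30,31): 1⊕0⊕0⊕0⊕1⊕1⊕0⊕0⊕1⊕1⊕1⊕1⊕0⊕1⊕0⊕0 = 0
s16 (pos 16,17,18,19,20,21,22,23,24,25,26,27,28,29,30,31): 1⊕0⊕0⊕0⊕0⊕1⊕1⊕1⊕1⊕1⊕1⊕1⊕0⊕1⊕0⊕0 = 1
Syndrome s16…s1 = 10011 → error at position 19.
Flip position 19: 0110101100011001000011111110100 → 0110101100011001001011111110100
Read data bits from positions 3,5,6,7,9,10,11,12,13,14,15,17,18,19,20,21,22,23,24,25,26,27,28,29,30,31: 11010001100001011111110100

11010001100001011111110100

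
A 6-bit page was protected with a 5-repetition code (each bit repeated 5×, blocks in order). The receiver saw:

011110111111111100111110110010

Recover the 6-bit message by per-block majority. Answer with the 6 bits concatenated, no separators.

111110

Block 1 (01111): 4 ones → 1
Block 2 (01111): 4 ones → 1
Block 3 (11111): 5 ones → 1
Block 4 (10011): 3 ones → 1
Block 5 (11101): 4 ones → 1
Block 6 (10010): 2 ones → 0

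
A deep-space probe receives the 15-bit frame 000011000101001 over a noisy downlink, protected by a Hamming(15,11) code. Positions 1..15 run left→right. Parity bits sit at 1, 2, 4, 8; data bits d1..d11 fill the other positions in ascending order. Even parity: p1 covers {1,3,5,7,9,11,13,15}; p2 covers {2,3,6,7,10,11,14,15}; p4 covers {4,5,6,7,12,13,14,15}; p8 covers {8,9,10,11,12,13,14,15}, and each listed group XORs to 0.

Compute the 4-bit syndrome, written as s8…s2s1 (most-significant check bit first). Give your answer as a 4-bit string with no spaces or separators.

s1 (pos 1,3,5,7,9,11,13,15): 0⊕0⊕1⊕0⊕0⊕0⊕0⊕1 = 0
s2 (pos 2,3,6,7,10,11,14,15): 0⊕0⊕1⊕0⊕1⊕0⊕0⊕1 = 1
s4 (pos 4,5,6,7,12,13,14,15): 0⊕1⊕1⊕0⊕1⊕0⊕0⊕1 = 0
s8 (pos 8,9,10,11,12,13,14,15): 0⊕0⊕1⊕0⊕1⊕0⊕0⊕1 = 1
Syndrome s8…s1 = 1010 → error at position 10.

1010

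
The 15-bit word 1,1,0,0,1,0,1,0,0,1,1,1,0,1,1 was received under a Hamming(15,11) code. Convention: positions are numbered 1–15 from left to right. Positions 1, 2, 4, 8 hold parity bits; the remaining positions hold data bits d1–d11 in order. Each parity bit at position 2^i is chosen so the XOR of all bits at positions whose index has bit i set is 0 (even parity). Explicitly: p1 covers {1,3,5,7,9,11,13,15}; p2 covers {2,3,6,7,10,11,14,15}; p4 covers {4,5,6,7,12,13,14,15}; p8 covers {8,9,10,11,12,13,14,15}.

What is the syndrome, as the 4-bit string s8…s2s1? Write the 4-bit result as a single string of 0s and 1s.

s1 (pos 1,3,5,7,9,11,13,15): 1⊕0⊕1⊕1⊕0⊕1⊕0⊕1 = 1
s2 (pos 2,3,6,7,10,11,14,15): 1⊕0⊕0⊕1⊕1⊕1⊕1⊕1 = 0
s4 (pos 4,5,6,7,12,13,14,15): 0⊕1⊕0⊕1⊕1⊕0⊕1⊕1 = 1
s8 (pos 8,9,10,11,12,13,14,15): 0⊕0⊕1⊕1⊕1⊕0⊕1⊕1 = 1
Syndrome s8…s1 = 1101 → error at position 13.

1101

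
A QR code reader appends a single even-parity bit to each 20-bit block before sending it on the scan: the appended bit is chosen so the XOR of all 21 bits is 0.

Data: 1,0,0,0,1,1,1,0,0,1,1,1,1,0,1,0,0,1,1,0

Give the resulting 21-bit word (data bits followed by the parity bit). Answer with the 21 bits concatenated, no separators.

XOR of the 20 data bits: 1⊕0⊕0⊕0⊕1⊕1⊕1⊕0⊕0⊕1⊕1⊕1⊕1⊕0⊕1⊕0⊕0⊕1⊕1⊕0 = 1
Parity bit = 1 (so all 21 bits XOR to 0).

100011100111101001101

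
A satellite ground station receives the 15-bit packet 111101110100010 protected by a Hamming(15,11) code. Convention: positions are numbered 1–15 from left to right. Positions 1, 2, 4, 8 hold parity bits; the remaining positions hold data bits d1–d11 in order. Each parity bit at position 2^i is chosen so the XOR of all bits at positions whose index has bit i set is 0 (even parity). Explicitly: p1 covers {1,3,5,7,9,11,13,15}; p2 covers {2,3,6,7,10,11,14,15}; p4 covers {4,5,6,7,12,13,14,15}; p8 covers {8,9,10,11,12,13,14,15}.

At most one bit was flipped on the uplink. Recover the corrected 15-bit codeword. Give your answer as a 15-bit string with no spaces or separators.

s1 (pos 1,3,5,7,9,11,13,15): 1⊕1⊕0⊕1⊕0⊕0⊕0⊕0 = 1
s2 (pos 2,3,6,7,10,11,14,15): 1⊕1⊕1⊕1⊕1⊕0⊕1⊕0 = 0
s4 (pos 4,5,6,7,12,13,14,15): 1⊕0⊕1⊕1⊕0⊕0⊕1⊕0 = 0
s8 (pos 8,9,10,11,12,13,14,15): 1⊕0⊕1⊕0⊕0⊕0⊕1⊕0 = 1
Syndrome s8…s1 = 1001 → error at position 9.
Flip position 9: 111101110100010 → 111101111100010

111101111100010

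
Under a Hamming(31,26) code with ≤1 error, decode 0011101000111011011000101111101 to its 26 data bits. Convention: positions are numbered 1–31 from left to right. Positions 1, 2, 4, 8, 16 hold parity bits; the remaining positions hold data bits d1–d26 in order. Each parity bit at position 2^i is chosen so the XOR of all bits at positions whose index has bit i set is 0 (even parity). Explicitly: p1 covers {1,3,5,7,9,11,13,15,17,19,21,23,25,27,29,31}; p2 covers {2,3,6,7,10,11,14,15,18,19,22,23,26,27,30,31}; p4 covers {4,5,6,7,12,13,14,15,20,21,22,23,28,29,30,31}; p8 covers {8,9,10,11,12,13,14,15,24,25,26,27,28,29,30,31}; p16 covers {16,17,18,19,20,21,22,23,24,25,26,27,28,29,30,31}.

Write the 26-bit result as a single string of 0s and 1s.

s1 (pos 1,3,5,7,9,11,13,15,17,19,21,23,25,27,29,31): 0⊕1⊕1⊕1⊕0⊕1⊕1⊕1⊕0⊕1⊕0⊕1⊕1⊕1⊕1⊕1 = 0
s2 (pos 2,3,6,7,10,11,14,15,18,19,22,23,26,27,30,31): 0⊕1⊕0⊕1⊕0⊕1⊕0⊕1⊕1⊕1⊕0⊕1⊕1⊕1⊕0⊕1 = 0
s4 (pos 4,5,6,7,12,13,14,15,20,21,22,23,28,29,30,31): 1⊕1⊕0⊕1⊕1⊕1⊕0⊕1⊕0⊕0⊕0⊕1⊕1⊕1⊕0⊕1 = 0
s8 (pos 8,9,10,11,12,13,14,15,24,25,26,27,28,29,30,31): 0⊕0⊕0⊕1⊕1⊕1⊕0⊕1⊕0⊕1⊕1⊕1⊕1⊕1⊕0⊕1 = 0
s16 (pos 16,17,18,19,20,21,22,23,24,25,26,27,28,29,30,31): 1⊕0⊕1⊕1⊕0⊕0⊕0⊕1⊕0⊕1⊕1⊕1⊕1⊕1⊕0⊕1 = 0
Syndrome s16…s1 = 00000 → no error.
Read data bits from positions 3,5,6,7,9,10,11,12,13,14,15,17,18,19,20,21,22,23,24,25,26,27,28,29,30,31: 11010011101011000101111101

11010011101011000101111101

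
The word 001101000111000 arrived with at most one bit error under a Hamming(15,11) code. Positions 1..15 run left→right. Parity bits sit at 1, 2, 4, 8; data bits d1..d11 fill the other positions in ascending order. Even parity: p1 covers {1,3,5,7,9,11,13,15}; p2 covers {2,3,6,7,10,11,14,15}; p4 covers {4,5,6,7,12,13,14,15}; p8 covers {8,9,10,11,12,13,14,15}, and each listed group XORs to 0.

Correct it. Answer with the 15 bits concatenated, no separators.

s1 (pos 1,3,5,7,9,11,13,15): 0⊕1⊕0⊕0⊕0⊕1⊕0⊕0 = 0
s2 (pos 2,3,6,7,10,11,14,15): 0⊕1⊕1⊕0⊕1⊕1⊕0⊕0 = 0
s4 (pos 4,5,6,7,12,13,14,15): 1⊕0⊕1⊕0⊕1⊕0⊕0⊕0 = 1
s8 (pos 8,9,10,11,12,13,14,15): 0⊕0⊕1⊕1⊕1⊕0⊕0⊕0 = 1
Syndrome s8…s1 = 1100 → error at position 12.
Flip position 12: 001101000111000 → 001101000110000

001101000110000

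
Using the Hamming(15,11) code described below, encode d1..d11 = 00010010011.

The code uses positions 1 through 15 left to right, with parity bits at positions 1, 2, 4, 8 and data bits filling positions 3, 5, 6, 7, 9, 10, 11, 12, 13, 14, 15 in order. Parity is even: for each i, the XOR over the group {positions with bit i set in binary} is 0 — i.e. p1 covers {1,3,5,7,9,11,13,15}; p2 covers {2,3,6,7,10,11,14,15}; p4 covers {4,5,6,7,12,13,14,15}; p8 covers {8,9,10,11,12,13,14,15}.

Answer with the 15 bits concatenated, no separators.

100100110010011

Place data at non-parity positions: p1 p2 0 p4 0 0 1 p8 0 0 1 0 0 1 1
p1 (pos 1,3,5,7,9,11,13,15): XOR of data positions = 0⊕0⊕1⊕0⊕1⊕0⊕1 = 1
p2 (pos 2,3,6,7,10,11,14,15): XOR of data positions = 0⊕0⊕1⊕0⊕1⊕1⊕1 = 0
p4 (pos 4,5,6,7,12,13,14,15): XOR of data positions = 0⊕0⊕1⊕0⊕0⊕1⊕1 = 1
p8 (pos 8,9,10,11,12,13,14,15): XOR of data positions = 0⊕0⊕1⊕0⊕0⊕1⊕1 = 1
Codeword: 100100110010011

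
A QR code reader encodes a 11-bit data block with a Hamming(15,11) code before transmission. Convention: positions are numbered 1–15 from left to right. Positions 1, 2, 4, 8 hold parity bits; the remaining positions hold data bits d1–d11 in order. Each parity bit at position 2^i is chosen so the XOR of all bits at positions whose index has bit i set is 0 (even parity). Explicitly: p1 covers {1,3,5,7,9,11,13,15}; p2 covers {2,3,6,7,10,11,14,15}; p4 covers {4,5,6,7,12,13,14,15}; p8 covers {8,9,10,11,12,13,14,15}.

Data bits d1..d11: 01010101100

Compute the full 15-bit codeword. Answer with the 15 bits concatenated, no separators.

Place data at non-parity positions: p1 p2 0 p4 1 0 1 p8 0 1 0 1 1 0 0
p1 (pos 1,3,5,7,9,11,13,15): XOR of data positions = 0⊕1⊕1⊕0⊕0⊕1⊕0 = 1
p2 (pos 2,3,6,7,10,11,14,15): XOR of data positions = 0⊕0⊕1⊕1⊕0⊕0⊕0 = 0
p4 (pos 4,5,6,7,12,13,14,15): XOR of data positions = 1⊕0⊕1⊕1⊕1⊕0⊕0 = 0
p8 (pos 8,9,10,11,12,13,14,15): XOR of data positions = 0⊕1⊕0⊕1⊕1⊕0⊕0 = 1
Codeword: 100010110101100

100010110101100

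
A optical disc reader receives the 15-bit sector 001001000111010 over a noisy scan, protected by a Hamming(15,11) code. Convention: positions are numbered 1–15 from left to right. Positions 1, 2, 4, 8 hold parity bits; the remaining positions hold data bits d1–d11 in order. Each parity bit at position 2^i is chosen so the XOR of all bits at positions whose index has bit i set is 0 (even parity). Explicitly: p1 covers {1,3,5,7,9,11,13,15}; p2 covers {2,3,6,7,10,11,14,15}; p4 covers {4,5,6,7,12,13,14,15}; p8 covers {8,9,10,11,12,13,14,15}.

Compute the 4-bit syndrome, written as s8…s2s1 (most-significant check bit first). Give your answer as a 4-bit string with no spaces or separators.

0110

s1 (pos 1,3,5,7,9,11,13,15): 0⊕1⊕0⊕0⊕0⊕1⊕0⊕0 = 0
s2 (pos 2,3,6,7,10,11,14,15): 0⊕1⊕1⊕0⊕1⊕1⊕1⊕0 = 1
s4 (pos 4,5,6,7,12,13,14,15): 0⊕0⊕1⊕0⊕1⊕0⊕1⊕0 = 1
s8 (pos 8,9,10,11,12,13,14,15): 0⊕0⊕1⊕1⊕1⊕0⊕1⊕0 = 0
Syndrome s8…s1 = 0110 → error at position 6.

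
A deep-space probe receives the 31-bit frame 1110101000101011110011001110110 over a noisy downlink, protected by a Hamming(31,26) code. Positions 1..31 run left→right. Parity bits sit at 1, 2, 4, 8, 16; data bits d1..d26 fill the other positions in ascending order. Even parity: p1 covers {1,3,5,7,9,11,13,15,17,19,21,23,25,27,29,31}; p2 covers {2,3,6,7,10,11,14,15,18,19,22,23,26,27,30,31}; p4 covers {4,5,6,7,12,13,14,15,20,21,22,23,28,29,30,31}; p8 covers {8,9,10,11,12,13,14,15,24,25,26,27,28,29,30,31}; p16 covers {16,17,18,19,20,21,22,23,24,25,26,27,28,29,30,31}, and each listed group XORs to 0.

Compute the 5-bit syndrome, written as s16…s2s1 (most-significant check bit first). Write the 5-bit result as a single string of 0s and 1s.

00000

s1 (pos 1,3,5,7,9,11,13,15,17,19,21,23,25,27,29,31): 1⊕1⊕1⊕1⊕0⊕1⊕1⊕1⊕1⊕0⊕1⊕0⊕1⊕1⊕1⊕0 = 0
s2 (pos 2,3,6,7,10,11,14,15,18,19,22,23,26,27,30,31): 1⊕1⊕0⊕1⊕0⊕1⊕0⊕1⊕1⊕0⊕1⊕0⊕1⊕1⊕1⊕0 = 0
s4 (pos 4,5,6,7,12,13,14,15,20,21,22,23,28,29,30,31): 0⊕1⊕0⊕1⊕0⊕1⊕0⊕1⊕0⊕1⊕1⊕0⊕0⊕1⊕1⊕0 = 0
s8 (pos 8,9,10,11,12,13,14,15,24,25,26,27,28,29,30,31): 0⊕0⊕0⊕1⊕0⊕1⊕0⊕1⊕0⊕1⊕1⊕1⊕0⊕1⊕1⊕0 = 0
s16 (pos 16,17,18,19,20,21,22,23,24,25,26,27,28,29,30,31): 1⊕1⊕1⊕0⊕0⊕1⊕1⊕0⊕0⊕1⊕1⊕1⊕0⊕1⊕1⊕0 = 0
Syndrome s16…s1 = 00000 → no error.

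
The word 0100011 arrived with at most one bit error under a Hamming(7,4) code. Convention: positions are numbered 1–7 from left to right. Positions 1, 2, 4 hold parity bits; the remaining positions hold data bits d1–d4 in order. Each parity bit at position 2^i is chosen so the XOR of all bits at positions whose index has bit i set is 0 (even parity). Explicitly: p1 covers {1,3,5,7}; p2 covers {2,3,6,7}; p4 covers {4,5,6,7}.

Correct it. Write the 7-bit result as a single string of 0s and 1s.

0110011

s1 (pos 1,3,5,7): 0⊕0⊕0⊕1 = 1
s2 (pos 2,3,6,7): 1⊕0⊕1⊕1 = 1
s4 (pos 4,5,6,7): 0⊕0⊕1⊕1 = 0
Syndrome s4…s1 = 011 → error at position 3.
Flip position 3: 0100011 → 0110011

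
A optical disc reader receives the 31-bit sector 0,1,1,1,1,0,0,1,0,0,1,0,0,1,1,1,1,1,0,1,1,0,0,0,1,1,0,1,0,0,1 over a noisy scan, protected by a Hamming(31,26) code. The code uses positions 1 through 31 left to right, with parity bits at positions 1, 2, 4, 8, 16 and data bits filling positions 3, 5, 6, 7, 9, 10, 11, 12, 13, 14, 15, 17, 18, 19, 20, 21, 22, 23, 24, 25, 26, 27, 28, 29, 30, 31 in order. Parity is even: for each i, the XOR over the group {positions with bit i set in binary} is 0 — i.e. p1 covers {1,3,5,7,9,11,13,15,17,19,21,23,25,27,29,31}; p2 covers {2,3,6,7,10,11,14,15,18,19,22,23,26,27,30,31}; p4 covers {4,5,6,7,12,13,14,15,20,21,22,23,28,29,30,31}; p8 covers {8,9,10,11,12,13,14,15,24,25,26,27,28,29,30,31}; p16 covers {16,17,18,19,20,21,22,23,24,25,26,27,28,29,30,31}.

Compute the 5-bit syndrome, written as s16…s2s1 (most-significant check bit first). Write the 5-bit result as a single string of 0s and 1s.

s1 (pos 1,3,5,7,9,11,13,15,17,19,21,23,25,27,29,31): 0⊕1⊕1⊕0⊕0⊕1⊕0⊕1⊕1⊕0⊕1⊕0⊕1⊕0⊕0⊕1 = 0
s2 (pos 2,3,6,7,10,11,14,15,18,19,22,23,26,27,30,31): 1⊕1⊕0⊕0⊕0⊕1⊕1⊕1⊕1⊕0⊕0⊕0⊕1⊕0⊕0⊕1 = 0
s4 (pos 4,5,6,7,12,13,14,15,20,21,22,23,28,29,30,31): 1⊕1⊕0⊕0⊕0⊕0⊕1⊕1⊕1⊕1⊕0⊕0⊕1⊕0⊕0⊕1 = 0
s8 (pos 8,9,10,11,12,13,14,15,24,25,26,27,28,29,30,31): 1⊕0⊕0⊕1⊕0⊕0⊕1⊕1⊕0⊕1⊕1⊕0⊕1⊕0⊕0⊕1 = 0
s16 (pos 16,17,18,19,20,21,22,23,24,25,26,27,28,29,30,31): 1⊕1⊕1⊕0⊕1⊕1⊕0⊕0⊕0⊕1⊕1⊕0⊕1⊕0⊕0⊕1 = 1
Syndrome s16…s1 = 10000 → error at position 16.

10000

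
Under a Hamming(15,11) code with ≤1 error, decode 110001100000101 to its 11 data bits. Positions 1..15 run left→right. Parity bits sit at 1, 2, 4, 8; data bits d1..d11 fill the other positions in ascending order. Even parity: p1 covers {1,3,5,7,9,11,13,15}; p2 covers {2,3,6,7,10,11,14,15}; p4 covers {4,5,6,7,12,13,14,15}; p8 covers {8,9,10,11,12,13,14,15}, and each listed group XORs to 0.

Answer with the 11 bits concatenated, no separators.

00110000101

s1 (pos 1,3,5,7,9,11,13,15): 1⊕0⊕0⊕1⊕0⊕0⊕1⊕1 = 0
s2 (pos 2,3,6,7,10,11,14,15): 1⊕0⊕1⊕1⊕0⊕0⊕0⊕1 = 0
s4 (pos 4,5,6,7,12,13,14,15): 0⊕0⊕1⊕1⊕0⊕1⊕0⊕1 = 0
s8 (pos 8,9,10,11,12,13,14,15): 0⊕0⊕0⊕0⊕0⊕1⊕0⊕1 = 0
Syndrome s8…s1 = 0000 → no error.
Read data bits from positions 3,5,6,7,9,10,11,12,13,14,15: 00110000101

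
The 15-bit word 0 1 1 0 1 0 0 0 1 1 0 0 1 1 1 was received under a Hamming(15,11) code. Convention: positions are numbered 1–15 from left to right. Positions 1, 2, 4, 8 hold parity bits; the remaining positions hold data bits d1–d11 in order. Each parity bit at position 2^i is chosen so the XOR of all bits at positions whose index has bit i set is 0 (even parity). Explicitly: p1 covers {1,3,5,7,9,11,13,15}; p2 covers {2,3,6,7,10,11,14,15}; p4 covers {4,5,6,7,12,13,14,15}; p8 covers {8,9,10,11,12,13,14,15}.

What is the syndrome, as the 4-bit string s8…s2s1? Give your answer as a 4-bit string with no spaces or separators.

s1 (pos 1,3,5,7,9,11,13,15): 0⊕1⊕1⊕0⊕1⊕0⊕1⊕1 = 1
s2 (pos 2,3,6,7,10,11,14,15): 1⊕1⊕0⊕0⊕1⊕0⊕1⊕1 = 1
s4 (pos 4,5,6,7,12,13,14,15): 0⊕1⊕0⊕0⊕0⊕1⊕1⊕1 = 0
s8 (pos 8,9,10,11,12,13,14,15): 0⊕1⊕1⊕0⊕0⊕1⊕1⊕1 = 1
Syndrome s8…s1 = 1011 → error at position 11.

1011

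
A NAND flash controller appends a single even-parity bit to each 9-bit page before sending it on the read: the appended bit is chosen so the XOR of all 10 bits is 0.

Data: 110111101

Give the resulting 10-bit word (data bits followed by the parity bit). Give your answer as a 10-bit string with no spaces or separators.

XOR of the 9 data bits: 1⊕1⊕0⊕1⊕1⊕1⊕1⊕0⊕1 = 1
Parity bit = 1 (so all 10 bits XOR to 0).

1101111011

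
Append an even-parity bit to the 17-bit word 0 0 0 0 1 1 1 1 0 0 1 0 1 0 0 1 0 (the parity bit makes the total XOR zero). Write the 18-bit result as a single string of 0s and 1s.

000011110010100101

XOR of the 17 data bits: 0⊕0⊕0⊕0⊕1⊕1⊕1⊕1⊕0⊕0⊕1⊕0⊕1⊕0⊕0⊕1⊕0 = 1
Parity bit = 1 (so all 18 bits XOR to 0).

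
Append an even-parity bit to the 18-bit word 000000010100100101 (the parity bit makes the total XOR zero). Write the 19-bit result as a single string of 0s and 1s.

XOR of the 18 data bits: 0⊕0⊕0⊕0⊕0⊕0⊕0⊕1⊕0⊕1⊕0⊕0⊕1⊕0⊕0⊕1⊕0⊕1 = 1
Parity bit = 1 (so all 19 bits XOR to 0).

0000000101001001011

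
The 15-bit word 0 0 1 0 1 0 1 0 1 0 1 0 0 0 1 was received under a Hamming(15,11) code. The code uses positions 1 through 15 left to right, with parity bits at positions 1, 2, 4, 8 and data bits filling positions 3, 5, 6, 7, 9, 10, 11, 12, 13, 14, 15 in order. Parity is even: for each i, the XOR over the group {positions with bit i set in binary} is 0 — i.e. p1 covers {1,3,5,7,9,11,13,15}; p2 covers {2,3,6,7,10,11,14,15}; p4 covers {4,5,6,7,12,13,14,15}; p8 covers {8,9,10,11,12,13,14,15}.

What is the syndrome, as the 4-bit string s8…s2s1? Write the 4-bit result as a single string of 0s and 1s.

s1 (pos 1,3,5,7,9,11,13,15): 0⊕1⊕1⊕1⊕1⊕1⊕0⊕1 = 0
s2 (pos 2,3,6,7,10,11,14,15): 0⊕1⊕0⊕1⊕0⊕1⊕0⊕1 = 0
s4 (pos 4,5,6,7,12,13,14,15): 0⊕1⊕0⊕1⊕0⊕0⊕0⊕1 = 1
s8 (pos 8,9,10,11,12,13,14,15): 0⊕1⊕0⊕1⊕0⊕0⊕0⊕1 = 1
Syndrome s8…s1 = 1100 → error at position 12.

1100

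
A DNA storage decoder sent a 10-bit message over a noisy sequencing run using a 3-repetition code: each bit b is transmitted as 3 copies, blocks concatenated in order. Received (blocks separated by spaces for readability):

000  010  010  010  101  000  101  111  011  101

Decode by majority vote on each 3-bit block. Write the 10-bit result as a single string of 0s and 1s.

Block 1 (000): 0 ones → 0
Block 2 (010): 1 one → 0
Block 3 (010): 1 one → 0
Block 4 (010): 1 one → 0
Block 5 (101): 2 ones → 1
Block 6 (000): 0 ones → 0
Block 7 (101): 2 ones → 1
Block 8 (111): 3 ones → 1
Block 9 (011): 2 ones → 1
Block 10 (101): 2 ones → 1

0000101111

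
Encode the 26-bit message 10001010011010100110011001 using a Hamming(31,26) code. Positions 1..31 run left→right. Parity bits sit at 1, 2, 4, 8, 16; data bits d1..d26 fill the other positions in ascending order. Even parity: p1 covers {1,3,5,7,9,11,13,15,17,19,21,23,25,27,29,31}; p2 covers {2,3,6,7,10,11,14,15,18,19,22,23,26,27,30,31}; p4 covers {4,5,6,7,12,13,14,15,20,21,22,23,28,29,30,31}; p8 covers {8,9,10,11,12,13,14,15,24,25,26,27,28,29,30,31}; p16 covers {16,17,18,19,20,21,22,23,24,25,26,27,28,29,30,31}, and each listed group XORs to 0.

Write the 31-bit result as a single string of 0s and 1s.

Place data at non-parity positions: p1 p2 1 p4 0 0 0 p8 1 0 1 0 0 1 1 p16 0 1 0 1 0 0 1 1 0 0 1 1 0 0 1
p1 (pos 1,3,5,7,9,11,13,15,17,19,21,23,25,27,29,31): XOR of data positions = 1⊕0⊕0⊕1⊕1⊕0⊕1⊕0⊕0⊕0⊕1⊕0⊕1⊕0⊕1 = 1
p2 (pos 2,3,6,7,10,11,14,15,18,19,22,23,26,27,30,31): XOR of data positions = 1⊕0⊕0⊕0⊕1⊕1⊕1⊕1⊕0⊕0⊕1⊕0⊕1⊕0⊕1 = 0
p4 (pos 4,5,6,7,12,13,14,15,20,21,22,23,28,29,30,31): XOR of data positions = 0⊕0⊕0⊕0⊕0⊕1⊕1⊕1⊕0⊕0⊕1⊕1⊕0⊕0⊕1 = 0
p8 (pos 8,9,10,11,12,13,14,15,24,25,26,27,28,29,30,31): XOR of data positions = 1⊕0⊕1⊕0⊕0⊕1⊕1⊕1⊕0⊕0⊕1⊕1⊕0⊕0⊕1 = 0
p16 (pos 16,17,18,19,20,21,22,23,24,25,26,27,28,29,30,31): XOR of data positions = 0⊕1⊕0⊕1⊕0⊕0⊕1⊕1⊕0⊕0⊕1⊕1⊕0⊕0⊕1 = 1
Codeword: 1010000010100111010100110011001

1010000010100111010100110011001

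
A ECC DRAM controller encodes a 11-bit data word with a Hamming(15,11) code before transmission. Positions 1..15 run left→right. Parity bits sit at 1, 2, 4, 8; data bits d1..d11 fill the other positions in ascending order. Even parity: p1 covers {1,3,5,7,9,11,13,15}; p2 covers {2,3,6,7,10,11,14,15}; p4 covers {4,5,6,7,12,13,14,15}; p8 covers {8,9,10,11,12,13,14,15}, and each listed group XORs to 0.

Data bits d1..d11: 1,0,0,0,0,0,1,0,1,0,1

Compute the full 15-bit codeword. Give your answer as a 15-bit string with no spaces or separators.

011000010010101

Place data at non-parity positions: p1 p2 1 p4 0 0 0 p8 0 0 1 0 1 0 1
p1 (pos 1,3,5,7,9,11,13,15): XOR of data positions = 1⊕0⊕0⊕0⊕1⊕1⊕1 = 0
p2 (pos 2,3,6,7,10,11,14,15): XOR of data positions = 1⊕0⊕0⊕0⊕1⊕0⊕1 = 1
p4 (pos 4,5,6,7,12,13,14,15): XOR of data positions = 0⊕0⊕0⊕0⊕1⊕0⊕1 = 0
p8 (pos 8,9,10,11,12,13,14,15): XOR of data positions = 0⊕0⊕1⊕0⊕1⊕0⊕1 = 1
Codeword: 011000010010101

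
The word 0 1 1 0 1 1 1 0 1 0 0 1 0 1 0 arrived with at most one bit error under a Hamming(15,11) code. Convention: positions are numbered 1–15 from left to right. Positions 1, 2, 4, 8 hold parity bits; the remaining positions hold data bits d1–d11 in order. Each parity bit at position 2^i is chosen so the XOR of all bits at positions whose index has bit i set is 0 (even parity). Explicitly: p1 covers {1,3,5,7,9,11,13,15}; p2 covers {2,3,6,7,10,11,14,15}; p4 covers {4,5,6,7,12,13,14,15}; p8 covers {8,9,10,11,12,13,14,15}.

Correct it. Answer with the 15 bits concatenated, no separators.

s1 (pos 1,3,5,7,9,11,13,15): 0⊕1⊕1⊕1⊕1⊕0⊕0⊕0 = 0
s2 (pos 2,3,6,7,10,11,14,15): 1⊕1⊕1⊕1⊕0⊕0⊕1⊕0 = 1
s4 (pos 4,5,6,7,12,13,14,15): 0⊕1⊕1⊕1⊕1⊕0⊕1⊕0 = 1
s8 (pos 8,9,10,11,12,13,14,15): 0⊕1⊕0⊕0⊕1⊕0⊕1⊕0 = 1
Syndrome s8…s1 = 1110 → error at position 14.
Flip position 14: 011011101001010 → 011011101001000

011011101001000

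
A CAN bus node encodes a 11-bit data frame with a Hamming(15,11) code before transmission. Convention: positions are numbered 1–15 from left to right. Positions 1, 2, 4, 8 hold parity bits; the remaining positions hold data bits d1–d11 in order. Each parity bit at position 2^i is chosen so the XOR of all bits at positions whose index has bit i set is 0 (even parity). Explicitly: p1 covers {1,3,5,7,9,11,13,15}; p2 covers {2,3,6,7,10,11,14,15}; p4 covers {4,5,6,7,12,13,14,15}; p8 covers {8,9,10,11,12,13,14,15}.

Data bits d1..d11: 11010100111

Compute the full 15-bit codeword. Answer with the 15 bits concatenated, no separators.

Place data at non-parity positions: p1 p2 1 p4 1 0 1 p8 0 1 0 0 1 1 1
p1 (pos 1,3,5,7,9,11,13,15): XOR of data positions = 1⊕1⊕1⊕0⊕0⊕1⊕1 = 1
p2 (pos 2,3,6,7,10,11,14,15): XOR of data positions = 1⊕0⊕1⊕1⊕0⊕1⊕1 = 1
p4 (pos 4,5,6,7,12,13,14,15): XOR of data positions = 1⊕0⊕1⊕0⊕1⊕1⊕1 = 1
p8 (pos 8,9,10,11,12,13,14,15): XOR of data positions = 0⊕1⊕0⊕0⊕1⊕1⊕1 = 0
Codeword: 111110100100111

111110100100111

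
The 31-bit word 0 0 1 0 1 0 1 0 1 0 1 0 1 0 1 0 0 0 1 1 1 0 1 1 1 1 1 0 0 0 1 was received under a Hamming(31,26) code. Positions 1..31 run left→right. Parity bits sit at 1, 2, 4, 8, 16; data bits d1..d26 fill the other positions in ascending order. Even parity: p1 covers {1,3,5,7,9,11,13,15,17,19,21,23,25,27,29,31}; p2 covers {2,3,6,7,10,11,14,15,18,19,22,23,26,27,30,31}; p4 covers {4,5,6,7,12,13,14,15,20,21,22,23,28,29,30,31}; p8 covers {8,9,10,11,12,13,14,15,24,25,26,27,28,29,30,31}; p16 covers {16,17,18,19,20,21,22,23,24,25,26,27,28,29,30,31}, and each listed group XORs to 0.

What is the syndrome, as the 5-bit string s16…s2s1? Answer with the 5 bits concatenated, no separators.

11011

s1 (pos 1,3,5,7,9,11,13,15,17,19,21,23,25,27,29,31): 0⊕1⊕1⊕1⊕1⊕1⊕1⊕1⊕0⊕1⊕1⊕1⊕1⊕1⊕0⊕1 = 1
s2 (pos 2,3,6,7,10,11,14,15,18,19,22,23,26,27,30,31): 0⊕1⊕0⊕1⊕0⊕1⊕0⊕1⊕0⊕1⊕0⊕1⊕1⊕1⊕0⊕1 = 1
s4 (pos 4,5,6,7,12,13,14,15,20,21,22,23,28,29,30,31): 0⊕1⊕0⊕1⊕0⊕1⊕0⊕1⊕1⊕1⊕0⊕1⊕0⊕0⊕0⊕1 = 0
s8 (pos 8,9,10,11,12,13,14,15,24,25,26,27,28,29,30,31): 0⊕1⊕0⊕1⊕0⊕1⊕0⊕1⊕1⊕1⊕1⊕1⊕0⊕0⊕0⊕1 = 1
s16 (pos 16,17,18,19,20,21,22,23,24,25,26,27,28,29,30,31): 0⊕0⊕0⊕1⊕1⊕1⊕0⊕1⊕1⊕1⊕1⊕1⊕0⊕0⊕0⊕1 = 1
Syndrome s16…s1 = 11011 → error at position 27.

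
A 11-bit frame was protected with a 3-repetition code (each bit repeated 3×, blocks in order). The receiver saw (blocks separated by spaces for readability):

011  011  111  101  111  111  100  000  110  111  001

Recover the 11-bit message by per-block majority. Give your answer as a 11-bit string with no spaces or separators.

Block 1 (011): 2 ones → 1
Block 2 (011): 2 ones → 1
Block 3 (111): 3 ones → 1
Block 4 (101): 2 ones → 1
Block 5 (111): 3 ones → 1
Block 6 (111): 3 ones → 1
Block 7 (100): 1 one → 0
Block 8 (000): 0 ones → 0
Block 9 (110): 2 ones → 1
Block 10 (111): 3 ones → 1
Block 11 (001): 1 one → 0

11111100110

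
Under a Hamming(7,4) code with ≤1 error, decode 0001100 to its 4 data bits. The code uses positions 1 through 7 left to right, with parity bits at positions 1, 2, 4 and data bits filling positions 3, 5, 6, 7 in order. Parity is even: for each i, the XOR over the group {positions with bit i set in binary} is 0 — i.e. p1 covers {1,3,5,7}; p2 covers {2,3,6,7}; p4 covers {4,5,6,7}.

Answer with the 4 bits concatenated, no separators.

s1 (pos 1,3,5,7): 0⊕0⊕1⊕0 = 1
s2 (pos 2,3,6,7): 0⊕0⊕0⊕0 = 0
s4 (pos 4,5,6,7): 1⊕1⊕0⊕0 = 0
Syndrome s4…s1 = 001 → error at position 1.
Flip position 1: 0001100 → 1001100
Read data bits from positions 3,5,6,7: 0100

0100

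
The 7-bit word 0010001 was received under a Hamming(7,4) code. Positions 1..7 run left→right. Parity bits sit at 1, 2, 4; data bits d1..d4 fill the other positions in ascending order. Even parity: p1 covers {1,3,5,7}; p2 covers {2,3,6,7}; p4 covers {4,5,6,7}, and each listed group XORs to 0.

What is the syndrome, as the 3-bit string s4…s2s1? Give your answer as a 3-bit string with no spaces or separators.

100

s1 (pos 1,3,5,7): 0⊕1⊕0⊕1 = 0
s2 (pos 2,3,6,7): 0⊕1⊕0⊕1 = 0
s4 (pos 4,5,6,7): 0⊕0⊕0⊕1 = 1
Syndrome s4…s1 = 100 → error at position 4.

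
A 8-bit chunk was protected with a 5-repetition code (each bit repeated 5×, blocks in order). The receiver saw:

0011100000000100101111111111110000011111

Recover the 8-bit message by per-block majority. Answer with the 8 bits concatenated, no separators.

Block 1 (00111): 3 ones → 1
Block 2 (00000): 0 ones → 0
Block 3 (00010): 1 one → 0
Block 4 (01011): 3 ones → 1
Block 5 (11111): 5 ones → 1
Block 6 (11111): 5 ones → 1
Block 7 (00000): 0 ones → 0
Block 8 (11111): 5 ones → 1

10011101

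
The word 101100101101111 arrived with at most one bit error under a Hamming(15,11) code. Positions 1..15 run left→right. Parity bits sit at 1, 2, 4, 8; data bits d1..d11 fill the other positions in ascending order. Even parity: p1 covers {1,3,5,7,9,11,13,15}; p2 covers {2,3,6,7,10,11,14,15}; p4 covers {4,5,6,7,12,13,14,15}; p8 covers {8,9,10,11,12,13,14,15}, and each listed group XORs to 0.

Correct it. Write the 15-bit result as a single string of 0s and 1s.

111100101101111

s1 (pos 1,3,5,7,9,11,13,15): 1⊕1⊕0⊕1⊕1⊕0⊕1⊕1 = 0
s2 (pos 2,3,6,7,10,11,14,15): 0⊕1⊕0⊕1⊕1⊕0⊕1⊕1 = 1
s4 (pos 4,5,6,7,12,13,14,15): 1⊕0⊕0⊕1⊕1⊕1⊕1⊕1 = 0
s8 (pos 8,9,10,11,12,13,14,15): 0⊕1⊕1⊕0⊕1⊕1⊕1⊕1 = 0
Syndrome s8…s1 = 0010 → error at position 2.
Flip position 2: 101100101101111 → 111100101101111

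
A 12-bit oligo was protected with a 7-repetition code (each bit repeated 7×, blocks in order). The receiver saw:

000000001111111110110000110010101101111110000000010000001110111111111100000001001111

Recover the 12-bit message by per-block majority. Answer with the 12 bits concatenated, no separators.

Block 1 (0000000): 0 ones → 0
Block 2 (0111111): 6 ones → 1
Block 3 (1110110): 5 ones → 1
Block 4 (0001100): 2 ones → 0
Block 5 (1010110): 4 ones → 1
Block 6 (1111110): 6 ones → 1
Block 7 (0000000): 0 ones → 0
Block 8 (1000000): 1 one → 0
Block 9 (1110111): 6 ones → 1
Block 10 (1111111): 7 ones → 1
Block 11 (0000000): 0 ones → 0
Block 12 (1001111): 5 ones → 1

011011001101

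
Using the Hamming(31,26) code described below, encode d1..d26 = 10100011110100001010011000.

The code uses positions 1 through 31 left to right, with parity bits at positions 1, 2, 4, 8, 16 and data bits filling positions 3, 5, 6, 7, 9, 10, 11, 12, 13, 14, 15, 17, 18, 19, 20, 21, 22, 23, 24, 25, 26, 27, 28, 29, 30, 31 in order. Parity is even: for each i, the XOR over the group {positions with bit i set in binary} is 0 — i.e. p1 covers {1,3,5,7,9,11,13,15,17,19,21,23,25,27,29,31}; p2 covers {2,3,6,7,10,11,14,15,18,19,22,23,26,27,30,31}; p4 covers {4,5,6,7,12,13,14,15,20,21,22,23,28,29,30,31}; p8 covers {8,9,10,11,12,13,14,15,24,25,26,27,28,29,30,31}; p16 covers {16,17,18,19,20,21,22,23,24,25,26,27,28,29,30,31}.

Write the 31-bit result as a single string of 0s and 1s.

Place data at non-parity positions: p1 p2 1 p4 0 1 0 p8 0 0 1 1 1 1 0 p16 1 0 0 0 0 1 0 1 0 0 1 1 0 0 0
p1 (pos 1,3,5,7,9,11,13,15,17,19,21,23,25,27,29,31): XOR of data positions = 1⊕0⊕0⊕0⊕1⊕1⊕0⊕1⊕0⊕0⊕0⊕0⊕1⊕0⊕0 = 1
p2 (pos 2,3,6,7,10,11,14,15,18,19,22,23,26,27,30,31): XOR of data positions = 1⊕1⊕0⊕0⊕1⊕1⊕0⊕0⊕0⊕1⊕0⊕0⊕1⊕0⊕0 = 0
p4 (pos 4,5,6,7,12,13,14,15,20,21,22,23,28,29,30,31): XOR of data positions = 0⊕1⊕0⊕1⊕1⊕1⊕0⊕0⊕0⊕1⊕0⊕1⊕0⊕0⊕0 = 0
p8 (pos 8,9,10,11,12,13,14,15,24,25,26,27,28,29,30,31): XOR of data positions = 0⊕0⊕1⊕1⊕1⊕1⊕0⊕1⊕0⊕0⊕1⊕1⊕0⊕0⊕0 = 1
p16 (pos 16,17,18,19,20,21,22,23,24,25,26,27,28,29,30,31): XOR of data positions = 1⊕0⊕0⊕0⊕0⊕1⊕0⊕1⊕0⊕0⊕1⊕1⊕0⊕0⊕0 = 1
Codeword: 1010010100111101100001010011000

1010010100111101100001010011000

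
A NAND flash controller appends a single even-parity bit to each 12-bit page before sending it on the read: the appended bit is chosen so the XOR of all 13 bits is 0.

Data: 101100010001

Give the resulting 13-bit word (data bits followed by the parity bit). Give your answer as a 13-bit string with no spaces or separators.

1011000100011

XOR of the 12 data bits: 1⊕0⊕1⊕1⊕0⊕0⊕0⊕1⊕0⊕0⊕0⊕1 = 1
Parity bit = 1 (so all 13 bits XOR to 0).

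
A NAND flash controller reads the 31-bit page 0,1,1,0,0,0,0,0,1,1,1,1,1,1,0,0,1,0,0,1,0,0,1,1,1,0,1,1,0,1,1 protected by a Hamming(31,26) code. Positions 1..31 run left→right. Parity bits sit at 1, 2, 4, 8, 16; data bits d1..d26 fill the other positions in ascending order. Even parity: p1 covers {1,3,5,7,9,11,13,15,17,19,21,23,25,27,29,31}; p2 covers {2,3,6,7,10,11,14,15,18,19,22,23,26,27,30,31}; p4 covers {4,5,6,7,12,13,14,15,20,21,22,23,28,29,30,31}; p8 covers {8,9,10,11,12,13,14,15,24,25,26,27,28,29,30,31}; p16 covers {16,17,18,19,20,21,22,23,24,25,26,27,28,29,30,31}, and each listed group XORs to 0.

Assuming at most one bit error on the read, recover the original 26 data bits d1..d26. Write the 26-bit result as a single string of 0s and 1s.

10001111110101100111011011

s1 (pos 1,3,5,7,9,11,13,15,17,19,21,23,25,27,29,31): 0⊕1⊕0⊕0⊕1⊕1⊕1⊕0⊕1⊕0⊕0⊕1⊕1⊕1⊕0⊕1 = 1
s2 (pos 2,3,6,7,10,11,14,15,18,19,22,23,26,27,30,31): 1⊕1⊕0⊕0⊕1⊕1⊕1⊕0⊕0⊕0⊕0⊕1⊕0⊕1⊕1⊕1 = 1
s4 (pos 4,5,6,7,12,13,14,15,20,21,22,23,28,29,30,31): 0⊕0⊕0⊕0⊕1⊕1⊕1⊕0⊕1⊕0⊕0⊕1⊕1⊕0⊕1⊕1 = 0
s8 (pos 8,9,10,11,12,13,14,15,24,25,26,27,28,29,30,31): 0⊕1⊕1⊕1⊕1⊕1⊕1⊕0⊕1⊕1⊕0⊕1⊕1⊕0⊕1⊕1 = 0
s16 (pos 16,17,18,19,20,21,22,23,24,25,26,27,28,29,30,31): 0⊕1⊕0⊕0⊕1⊕0⊕0⊕1⊕1⊕1⊕0⊕1⊕1⊕0⊕1⊕1 = 1
Syndrome s16…s1 = 10011 → error at position 19.
Flip position 19: 0110000011111100100100111011011 → 0110000011111100101100111011011
Read data bits from positions 3,5,6,7,9,10,11,12,13,14,15,17,18,19,20,21,22,23,24,25,26,27,28,29,30,31: 10001111110101100111011011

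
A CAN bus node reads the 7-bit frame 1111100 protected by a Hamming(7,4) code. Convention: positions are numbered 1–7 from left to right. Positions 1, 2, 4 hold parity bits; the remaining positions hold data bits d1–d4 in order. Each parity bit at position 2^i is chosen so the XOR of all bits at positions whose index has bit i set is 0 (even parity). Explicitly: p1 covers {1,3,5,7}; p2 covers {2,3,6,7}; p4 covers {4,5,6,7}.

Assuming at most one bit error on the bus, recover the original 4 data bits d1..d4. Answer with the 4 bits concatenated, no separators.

s1 (pos 1,3,5,7): 1⊕1⊕1⊕0 = 1
s2 (pos 2,3,6,7): 1⊕1⊕0⊕0 = 0
s4 (pos 4,5,6,7): 1⊕1⊕0⊕0 = 0
Syndrome s4…s1 = 001 → error at position 1.
Flip position 1: 1111100 → 0111100
Read data bits from positions 3,5,6,7: 1100

1100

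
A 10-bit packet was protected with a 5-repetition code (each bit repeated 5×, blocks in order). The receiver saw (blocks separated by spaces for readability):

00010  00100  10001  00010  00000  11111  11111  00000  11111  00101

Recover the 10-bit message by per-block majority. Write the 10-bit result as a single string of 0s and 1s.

Block 1 (00010): 1 one → 0
Block 2 (00100): 1 one → 0
Block 3 (10001): 2 ones → 0
Block 4 (00010): 1 one → 0
Block 5 (00000): 0 ones → 0
Block 6 (11111): 5 ones → 1
Block 7 (11111): 5 ones → 1
Block 8 (00000): 0 ones → 0
Block 9 (11111): 5 ones → 1
Block 10 (00101): 2 ones → 0

0000011010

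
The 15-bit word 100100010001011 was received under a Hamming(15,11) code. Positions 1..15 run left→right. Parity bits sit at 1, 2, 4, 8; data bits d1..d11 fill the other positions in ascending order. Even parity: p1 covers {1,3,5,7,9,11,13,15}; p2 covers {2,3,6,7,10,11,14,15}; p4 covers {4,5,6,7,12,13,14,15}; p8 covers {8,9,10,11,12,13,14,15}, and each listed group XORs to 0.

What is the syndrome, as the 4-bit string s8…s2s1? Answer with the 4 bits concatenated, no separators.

0000

s1 (pos 1,3,5,7,9,11,13,15): 1⊕0⊕0⊕0⊕0⊕0⊕0⊕1 = 0
s2 (pos 2,3,6,7,10,11,14,15): 0⊕0⊕0⊕0⊕0⊕0⊕1⊕1 = 0
s4 (pos 4,5,6,7,12,13,14,15): 1⊕0⊕0⊕0⊕1⊕0⊕1⊕1 = 0
s8 (pos 8,9,10,11,12,13,14,15): 1⊕0⊕0⊕0⊕1⊕0⊕1⊕1 = 0
Syndrome s8…s1 = 0000 → no error.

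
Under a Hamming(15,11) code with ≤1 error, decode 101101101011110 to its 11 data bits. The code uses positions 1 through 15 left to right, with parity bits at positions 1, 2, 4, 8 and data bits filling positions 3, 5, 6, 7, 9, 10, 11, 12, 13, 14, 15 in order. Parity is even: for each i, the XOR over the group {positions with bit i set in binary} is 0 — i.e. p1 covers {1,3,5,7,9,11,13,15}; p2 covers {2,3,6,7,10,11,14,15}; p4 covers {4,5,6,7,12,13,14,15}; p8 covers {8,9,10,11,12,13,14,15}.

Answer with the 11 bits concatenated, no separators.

s1 (pos 1,3,5,7,9,11,13,15): 1⊕1⊕0⊕1⊕1⊕1⊕1⊕0 = 0
s2 (pos 2,3,6,7,10,11,14,15): 0⊕1⊕1⊕1⊕0⊕1⊕1⊕0 = 1
s4 (pos 4,5,6,7,12,13,14,15): 1⊕0⊕1⊕1⊕1⊕1⊕1⊕0 = 0
s8 (pos 8,9,10,11,12,13,14,15): 0⊕1⊕0⊕1⊕1⊕1⊕1⊕0 = 1
Syndrome s8…s1 = 1010 → error at position 10.
Flip position 10: 101101101011110 → 101101101111110
Read data bits from positions 3,5,6,7,9,10,11,12,13,14,15: 10111111110

10111111110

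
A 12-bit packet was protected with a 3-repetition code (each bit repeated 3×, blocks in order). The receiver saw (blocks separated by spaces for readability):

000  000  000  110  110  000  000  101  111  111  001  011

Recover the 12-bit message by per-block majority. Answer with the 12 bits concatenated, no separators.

Block 1 (000): 0 ones → 0
Block 2 (000): 0 ones → 0
Block 3 (000): 0 ones → 0
Block 4 (110): 2 ones → 1
Block 5 (110): 2 ones → 1
Block 6 (000): 0 ones → 0
Block 7 (000): 0 ones → 0
Block 8 (101): 2 ones → 1
Block 9 (111): 3 ones → 1
Block 10 (111): 3 ones → 1
Block 11 (001): 1 one → 0
Block 12 (011): 2 ones → 1

000110011101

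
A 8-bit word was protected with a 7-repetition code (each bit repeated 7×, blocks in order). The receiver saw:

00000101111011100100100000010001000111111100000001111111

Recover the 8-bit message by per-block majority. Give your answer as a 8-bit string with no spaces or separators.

01000101

Block 1 (0000010): 1 one → 0
Block 2 (1111011): 6 ones → 1
Block 3 (1001001): 3 ones → 0
Block 4 (0000001): 1 one → 0
Block 5 (0001000): 1 one → 0
Block 6 (1111111): 7 ones → 1
Block 7 (0000000): 0 ones → 0
Block 8 (1111111): 7 ones → 1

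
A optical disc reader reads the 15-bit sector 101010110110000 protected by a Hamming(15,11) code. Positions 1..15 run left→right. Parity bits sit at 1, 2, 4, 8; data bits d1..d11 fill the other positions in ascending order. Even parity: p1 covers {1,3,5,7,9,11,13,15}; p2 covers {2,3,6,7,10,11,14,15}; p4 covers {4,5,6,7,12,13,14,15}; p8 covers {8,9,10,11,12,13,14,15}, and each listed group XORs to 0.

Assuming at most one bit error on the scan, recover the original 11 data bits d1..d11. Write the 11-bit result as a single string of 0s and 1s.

11011110000

s1 (pos 1,3,5,7,9,11,13,15): 1⊕1⊕1⊕1⊕0⊕1⊕0⊕0 = 1
s2 (pos 2,3,6,7,10,11,14,15): 0⊕1⊕0⊕1⊕1⊕1⊕0⊕0 = 0
s4 (pos 4,5,6,7,12,13,14,15): 0⊕1⊕0⊕1⊕0⊕0⊕0⊕0 = 0
s8 (pos 8,9,10,11,12,13,14,15): 1⊕0⊕1⊕1⊕0⊕0⊕0⊕0 = 1
Syndrome s8…s1 = 1001 → error at position 9.
Flip position 9: 101010110110000 → 101010111110000
Read data bits from positions 3,5,6,7,9,10,11,12,13,14,15: 11011110000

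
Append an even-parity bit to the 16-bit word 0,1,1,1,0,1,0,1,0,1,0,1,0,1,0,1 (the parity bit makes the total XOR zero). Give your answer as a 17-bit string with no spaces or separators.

01110101010101011

XOR of the 16 data bits: 0⊕1⊕1⊕1⊕0⊕1⊕0⊕1⊕0⊕1⊕0⊕1⊕0⊕1⊕0⊕1 = 1
Parity bit = 1 (so all 17 bits XOR to 0).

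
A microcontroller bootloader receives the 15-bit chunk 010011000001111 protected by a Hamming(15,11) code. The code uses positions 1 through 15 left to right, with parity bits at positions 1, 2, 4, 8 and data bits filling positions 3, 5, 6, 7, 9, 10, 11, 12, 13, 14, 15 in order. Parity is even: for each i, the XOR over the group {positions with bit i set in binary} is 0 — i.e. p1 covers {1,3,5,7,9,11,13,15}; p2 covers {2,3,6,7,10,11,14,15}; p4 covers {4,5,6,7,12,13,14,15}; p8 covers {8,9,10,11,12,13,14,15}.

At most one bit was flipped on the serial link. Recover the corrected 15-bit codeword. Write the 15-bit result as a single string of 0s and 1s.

s1 (pos 1,3,5,7,9,11,13,15): 0⊕0⊕1⊕0⊕0⊕0⊕1⊕1 = 1
s2 (pos 2,3,6,7,10,11,14,15): 1⊕0⊕1⊕0⊕0⊕0⊕1⊕1 = 0
s4 (pos 4,5,6,7,12,13,14,15): 0⊕1⊕1⊕0⊕1⊕1⊕1⊕1 = 0
s8 (pos 8,9,10,11,12,13,14,15): 0⊕0⊕0⊕0⊕1⊕1⊕1⊕1 = 0
Syndrome s8…s1 = 0001 → error at position 1.
Flip position 1: 010011000001111 → 110011000001111

110011000001111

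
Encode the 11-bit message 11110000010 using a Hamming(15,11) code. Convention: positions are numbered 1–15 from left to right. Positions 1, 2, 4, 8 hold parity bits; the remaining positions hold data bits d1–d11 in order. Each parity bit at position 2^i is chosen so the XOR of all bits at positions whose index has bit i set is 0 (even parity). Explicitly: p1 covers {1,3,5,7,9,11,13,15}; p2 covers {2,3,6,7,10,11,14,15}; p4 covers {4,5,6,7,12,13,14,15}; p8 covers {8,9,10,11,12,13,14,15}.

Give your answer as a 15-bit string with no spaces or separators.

Place data at non-parity positions: p1 p2 1 p4 1 1 1 p8 0 0 0 0 0 1 0
p1 (pos 1,3,5,7,9,11,13,15): XOR of data positions = 1⊕1⊕1⊕0⊕0⊕0⊕0 = 1
p2 (pos 2,3,6,7,10,11,14,15): XOR of data positions = 1⊕1⊕1⊕0⊕0⊕1⊕0 = 0
p4 (pos 4,5,6,7,12,13,14,15): XOR of data positions = 1⊕1⊕1⊕0⊕0⊕1⊕0 = 0
p8 (pos 8,9,10,11,12,13,14,15): XOR of data positions = 0⊕0⊕0⊕0⊕0⊕1⊕0 = 1
Codeword: 101011110000010

101011110000010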